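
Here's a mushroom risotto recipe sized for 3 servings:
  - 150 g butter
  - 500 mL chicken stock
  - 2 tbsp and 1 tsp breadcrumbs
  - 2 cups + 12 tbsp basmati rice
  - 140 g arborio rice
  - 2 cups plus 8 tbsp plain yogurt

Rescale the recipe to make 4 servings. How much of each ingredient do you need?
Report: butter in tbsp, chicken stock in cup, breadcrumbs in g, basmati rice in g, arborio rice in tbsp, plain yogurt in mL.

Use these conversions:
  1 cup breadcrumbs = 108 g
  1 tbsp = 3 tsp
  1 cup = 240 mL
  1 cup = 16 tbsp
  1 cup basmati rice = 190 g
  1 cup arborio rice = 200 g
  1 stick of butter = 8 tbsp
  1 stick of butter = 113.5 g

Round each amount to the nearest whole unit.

butter: 14 tbsp; chicken stock: 3 cup; breadcrumbs: 21 g; basmati rice: 697 g; arborio rice: 15 tbsp; plain yogurt: 800 mL

Scaling factor: 4/3.
butter: 150 g × 4/3 ÷ 113.5 g/stick × 8 tbsp/stick ≈ 14 tbsp
chicken stock: 500 mL × 4/3 ÷ 240 mL/cup ≈ 3 cup
breadcrumbs: (2 tbsp + 1 tsp = 7/3 tbsp) × 4/3 ÷ 16 tbsp/cup × 108 g/cup = 21 g
basmati rice: (2 cup + 12 tbsp = 2.75 cup) × 4/3 × 190 g/cup ≈ 697 g
arborio rice: 140 g × 4/3 ÷ 200 g/cup × 16 tbsp/cup ≈ 15 tbsp
plain yogurt: (2 cup + 8 tbsp = 2.5 cup) × 4/3 × 240 mL/cup = 800 mL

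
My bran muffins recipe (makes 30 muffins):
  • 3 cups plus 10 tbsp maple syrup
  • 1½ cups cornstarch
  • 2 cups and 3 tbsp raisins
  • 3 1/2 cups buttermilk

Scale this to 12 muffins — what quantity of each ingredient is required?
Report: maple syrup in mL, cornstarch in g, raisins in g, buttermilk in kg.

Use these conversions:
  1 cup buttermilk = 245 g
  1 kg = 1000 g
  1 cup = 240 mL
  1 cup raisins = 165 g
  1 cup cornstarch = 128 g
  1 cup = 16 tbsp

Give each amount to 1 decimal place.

maple syrup: 348.0 mL; cornstarch: 76.8 g; raisins: 144.4 g; buttermilk: 0.3 kg

Scaling factor: 12/30 = 2/5 = 0.4.
maple syrup: (3 cup + 10 tbsp = 3.625 cup) × 2/5 × 240 mL/cup = 348.0 mL
cornstarch: 1.5 cup × 2/5 × 128 g/cup = 76.8 g
raisins: (2 cup + 3 tbsp = 2.1875 cup) × 2/5 × 165 g/cup ≈ 144.4 g
buttermilk: 3.5 cup × 2/5 × 245 g/cup ÷ 1000 g/kg ≈ 0.3 kg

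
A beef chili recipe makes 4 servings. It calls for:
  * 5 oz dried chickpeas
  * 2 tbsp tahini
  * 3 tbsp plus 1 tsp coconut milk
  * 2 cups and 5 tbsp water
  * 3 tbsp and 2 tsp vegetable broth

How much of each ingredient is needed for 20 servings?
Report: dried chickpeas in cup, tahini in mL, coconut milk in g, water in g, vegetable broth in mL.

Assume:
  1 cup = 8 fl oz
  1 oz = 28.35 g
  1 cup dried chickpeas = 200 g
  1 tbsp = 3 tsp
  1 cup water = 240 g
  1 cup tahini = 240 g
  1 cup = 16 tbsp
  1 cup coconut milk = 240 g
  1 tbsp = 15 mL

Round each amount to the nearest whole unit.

dried chickpeas: 4 cup; tahini: 150 mL; coconut milk: 250 g; water: 2775 g; vegetable broth: 275 mL

Scaling factor: 20/4 = 5.
dried chickpeas: 5 oz × 5 × 28.35 g/oz ÷ 200 g/cup ≈ 4 cup
tahini: 2 tbsp × 5 × 15 mL/tbsp = 150 mL
coconut milk: (3 tbsp + 1 tsp = 10/3 tbsp) × 5 ÷ 16 tbsp/cup × 240 g/cup = 250 g
water: (2 cup + 5 tbsp = 2.3125 cup) × 5 × 240 g/cup = 2775 g
vegetable broth: (3 tbsp + 2 tsp = 11/3 tbsp) × 5 × 15 mL/tbsp = 275 mL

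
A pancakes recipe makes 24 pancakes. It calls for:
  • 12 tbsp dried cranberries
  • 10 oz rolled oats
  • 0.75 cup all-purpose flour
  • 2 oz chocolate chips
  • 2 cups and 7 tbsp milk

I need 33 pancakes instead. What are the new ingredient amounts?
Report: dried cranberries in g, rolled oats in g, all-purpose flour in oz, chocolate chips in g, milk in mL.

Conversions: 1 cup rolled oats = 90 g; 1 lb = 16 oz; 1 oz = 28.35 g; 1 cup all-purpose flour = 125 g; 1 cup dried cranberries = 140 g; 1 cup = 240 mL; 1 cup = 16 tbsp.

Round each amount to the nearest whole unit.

Scaling factor: 33/24 = 11/8 = 1.375.
dried cranberries: 12 tbsp × 11/8 ÷ 16 tbsp/cup × 140 g/cup ≈ 144 g
rolled oats: 10 oz × 11/8 × 28.35 g/oz ≈ 390 g
all-purpose flour: 0.75 cup × 11/8 × 125 g/cup ÷ 28.35 g/oz ≈ 5 oz
chocolate chips: 2 oz × 11/8 × 28.35 g/oz ≈ 78 g
milk: (2 cup + 7 tbsp = 2.4375 cup) × 11/8 × 240 mL/cup ≈ 804 mL

dried cranberries: 144 g; rolled oats: 390 g; all-purpose flour: 5 oz; chocolate chips: 78 g; milk: 804 mL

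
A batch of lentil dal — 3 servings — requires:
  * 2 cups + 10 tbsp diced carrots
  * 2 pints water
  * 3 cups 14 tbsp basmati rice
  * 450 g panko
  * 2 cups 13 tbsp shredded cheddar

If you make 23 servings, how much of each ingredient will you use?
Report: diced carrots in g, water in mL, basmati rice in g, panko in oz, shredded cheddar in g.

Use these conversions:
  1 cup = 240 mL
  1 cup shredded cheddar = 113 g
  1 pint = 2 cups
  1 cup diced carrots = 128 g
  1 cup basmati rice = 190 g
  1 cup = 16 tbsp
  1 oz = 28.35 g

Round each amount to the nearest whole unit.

diced carrots: 2576 g; water: 7360 mL; basmati rice: 5645 g; panko: 122 oz; shredded cheddar: 2437 g

Scaling factor: 23/3.
diced carrots: (2 cup + 10 tbsp = 2.625 cup) × 23/3 × 128 g/cup = 2576 g
water: 2 pint × 23/3 × 2 cup/pint × 240 mL/cup = 7360 mL
basmati rice: (3 cup + 14 tbsp = 3.875 cup) × 23/3 × 190 g/cup ≈ 5645 g
panko: 450 g × 23/3 ÷ 28.35 g/oz ≈ 122 oz
shredded cheddar: (2 cup + 13 tbsp = 2.8125 cup) × 23/3 × 113 g/cup ≈ 2437 g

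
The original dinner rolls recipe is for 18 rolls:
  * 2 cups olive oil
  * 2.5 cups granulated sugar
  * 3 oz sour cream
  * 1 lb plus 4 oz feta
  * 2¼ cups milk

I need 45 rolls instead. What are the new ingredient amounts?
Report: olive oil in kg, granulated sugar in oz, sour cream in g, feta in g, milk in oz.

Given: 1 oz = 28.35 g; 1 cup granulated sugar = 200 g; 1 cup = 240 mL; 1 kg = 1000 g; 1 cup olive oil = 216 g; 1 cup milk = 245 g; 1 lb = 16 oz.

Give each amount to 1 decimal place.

olive oil: 1.1 kg; granulated sugar: 44.1 oz; sour cream: 212.6 g; feta: 1417.5 g; milk: 48.6 oz

Scaling factor: 45/18 = 5/2 = 2.5.
olive oil: 2 cup × 5/2 × 216 g/cup ÷ 1000 g/kg ≈ 1.1 kg
granulated sugar: 2.5 cup × 5/2 × 200 g/cup ÷ 28.35 g/oz ≈ 44.1 oz
sour cream: 3 oz × 5/2 × 28.35 g/oz ≈ 212.6 g
feta: (1 lb + 4 oz = 1.25 lb) × 5/2 × 16 oz/lb × 28.35 g/oz = 1417.5 g
milk: 2.25 cup × 5/2 × 245 g/cup ÷ 28.35 g/oz ≈ 48.6 oz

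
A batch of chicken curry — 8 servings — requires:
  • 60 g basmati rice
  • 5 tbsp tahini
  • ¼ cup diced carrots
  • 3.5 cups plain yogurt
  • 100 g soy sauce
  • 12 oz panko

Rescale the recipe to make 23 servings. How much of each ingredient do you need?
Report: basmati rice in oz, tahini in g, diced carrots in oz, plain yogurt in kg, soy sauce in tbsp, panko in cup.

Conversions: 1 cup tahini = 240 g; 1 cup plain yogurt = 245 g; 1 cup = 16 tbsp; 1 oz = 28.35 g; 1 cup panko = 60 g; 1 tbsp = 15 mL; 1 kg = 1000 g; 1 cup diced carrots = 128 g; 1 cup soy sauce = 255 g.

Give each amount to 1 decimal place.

Scaling factor: 23/8 = 2.875.
basmati rice: 60 g × 23/8 ÷ 28.35 g/oz ≈ 6.1 oz
tahini: 5 tbsp × 23/8 ÷ 16 tbsp/cup × 240 g/cup ≈ 215.6 g
diced carrots: 0.25 cup × 23/8 × 128 g/cup ÷ 28.35 g/oz ≈ 3.2 oz
plain yogurt: 3.5 cup × 23/8 × 245 g/cup ÷ 1000 g/kg ≈ 2.5 kg
soy sauce: 100 g × 23/8 ÷ 255 g/cup × 16 tbsp/cup ≈ 18.0 tbsp
panko: 12 oz × 23/8 × 28.35 g/oz ÷ 60 g/cup ≈ 16.3 cup

basmati rice: 6.1 oz; tahini: 215.6 g; diced carrots: 3.2 oz; plain yogurt: 2.5 kg; soy sauce: 18.0 tbsp; panko: 16.3 cup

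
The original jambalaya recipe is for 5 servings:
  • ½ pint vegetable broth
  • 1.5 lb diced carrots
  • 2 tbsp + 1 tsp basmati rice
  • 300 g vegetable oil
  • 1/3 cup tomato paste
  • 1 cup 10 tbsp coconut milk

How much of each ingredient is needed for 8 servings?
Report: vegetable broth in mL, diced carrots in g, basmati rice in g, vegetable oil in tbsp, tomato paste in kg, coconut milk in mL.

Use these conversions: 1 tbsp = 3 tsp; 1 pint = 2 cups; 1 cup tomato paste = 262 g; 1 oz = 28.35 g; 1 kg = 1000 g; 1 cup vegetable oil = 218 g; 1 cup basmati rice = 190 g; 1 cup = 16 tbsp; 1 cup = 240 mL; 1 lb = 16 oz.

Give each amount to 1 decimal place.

Scaling factor: 8/5 = 1.6.
vegetable broth: 0.5 pint × 8/5 × 2 cup/pint × 240 mL/cup = 384.0 mL
diced carrots: 1.5 lb × 8/5 × 16 oz/lb × 28.35 g/oz ≈ 1088.6 g
basmati rice: (2 tbsp + 1 tsp = 7/3 tbsp) × 8/5 ÷ 16 tbsp/cup × 190 g/cup ≈ 44.3 g
vegetable oil: 300 g × 8/5 ÷ 218 g/cup × 16 tbsp/cup ≈ 35.2 tbsp
tomato paste: 1/3 cup × 8/5 × 262 g/cup ÷ 1000 g/kg ≈ 0.1 kg
coconut milk: (1 cup + 10 tbsp = 1.625 cup) × 8/5 × 240 mL/cup = 624.0 mL

vegetable broth: 384.0 mL; diced carrots: 1088.6 g; basmati rice: 44.3 g; vegetable oil: 35.2 tbsp; tomato paste: 0.1 kg; coconut milk: 624.0 mL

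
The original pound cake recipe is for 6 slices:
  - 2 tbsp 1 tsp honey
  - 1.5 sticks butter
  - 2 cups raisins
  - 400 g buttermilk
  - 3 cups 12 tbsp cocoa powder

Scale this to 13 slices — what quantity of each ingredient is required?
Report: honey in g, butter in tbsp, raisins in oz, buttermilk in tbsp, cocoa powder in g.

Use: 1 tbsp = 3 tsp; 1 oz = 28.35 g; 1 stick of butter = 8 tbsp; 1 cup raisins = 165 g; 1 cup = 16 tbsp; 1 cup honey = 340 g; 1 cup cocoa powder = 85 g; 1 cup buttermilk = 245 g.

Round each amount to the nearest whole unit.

honey: 107 g; butter: 26 tbsp; raisins: 25 oz; buttermilk: 57 tbsp; cocoa powder: 691 g

Scaling factor: 13/6.
honey: (2 tbsp + 1 tsp = 7/3 tbsp) × 13/6 ÷ 16 tbsp/cup × 340 g/cup ≈ 107 g
butter: 1.5 stick × 13/6 × 8 tbsp/stick = 26 tbsp
raisins: 2 cup × 13/6 × 165 g/cup ÷ 28.35 g/oz ≈ 25 oz
buttermilk: 400 g × 13/6 ÷ 245 g/cup × 16 tbsp/cup ≈ 57 tbsp
cocoa powder: (3 cup + 12 tbsp = 3.75 cup) × 13/6 × 85 g/cup ≈ 691 g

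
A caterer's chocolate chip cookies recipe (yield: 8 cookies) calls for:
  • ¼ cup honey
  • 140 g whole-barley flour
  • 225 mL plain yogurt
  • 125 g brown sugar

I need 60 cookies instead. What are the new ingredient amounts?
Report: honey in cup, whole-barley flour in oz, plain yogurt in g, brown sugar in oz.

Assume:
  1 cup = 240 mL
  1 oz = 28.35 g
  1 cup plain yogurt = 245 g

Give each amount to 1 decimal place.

Scaling factor: 60/8 = 15/2 = 7.5.
honey: 0.25 cup × 15/2 ≈ 1.9 cup
whole-barley flour: 140 g × 15/2 ÷ 28.35 g/oz ≈ 37.0 oz
plain yogurt: 225 mL × 15/2 ÷ 240 mL/cup × 245 g/cup ≈ 1722.7 g
brown sugar: 125 g × 15/2 ÷ 28.35 g/oz ≈ 33.1 oz

honey: 1.9 cup; whole-barley flour: 37.0 oz; plain yogurt: 1722.7 g; brown sugar: 33.1 oz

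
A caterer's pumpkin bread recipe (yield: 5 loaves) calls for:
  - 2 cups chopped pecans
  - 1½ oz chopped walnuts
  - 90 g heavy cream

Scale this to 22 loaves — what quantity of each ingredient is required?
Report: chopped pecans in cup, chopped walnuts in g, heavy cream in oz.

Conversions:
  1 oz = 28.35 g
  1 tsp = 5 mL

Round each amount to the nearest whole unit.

Scaling factor: 22/5 = 4.4.
chopped pecans: 2 cup × 22/5 ≈ 9 cup
chopped walnuts: 1.5 oz × 22/5 × 28.35 g/oz ≈ 187 g
heavy cream: 90 g × 22/5 ÷ 28.35 g/oz ≈ 14 oz

chopped pecans: 9 cup; chopped walnuts: 187 g; heavy cream: 14 oz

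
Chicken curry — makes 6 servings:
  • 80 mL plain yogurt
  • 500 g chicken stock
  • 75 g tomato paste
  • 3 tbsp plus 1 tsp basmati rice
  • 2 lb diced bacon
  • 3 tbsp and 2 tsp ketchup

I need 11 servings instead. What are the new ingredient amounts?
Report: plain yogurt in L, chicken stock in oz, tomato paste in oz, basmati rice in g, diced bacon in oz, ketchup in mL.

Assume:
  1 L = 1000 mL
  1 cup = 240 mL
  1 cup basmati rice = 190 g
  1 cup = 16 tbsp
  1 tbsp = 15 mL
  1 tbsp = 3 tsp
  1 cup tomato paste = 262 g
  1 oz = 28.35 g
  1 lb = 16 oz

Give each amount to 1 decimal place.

plain yogurt: 0.1 L; chicken stock: 32.3 oz; tomato paste: 4.9 oz; basmati rice: 72.6 g; diced bacon: 58.7 oz; ketchup: 100.8 mL

Scaling factor: 11/6.
plain yogurt: 80 mL × 11/6 ÷ 1000 mL/L ≈ 0.1 L
chicken stock: 500 g × 11/6 ÷ 28.35 g/oz ≈ 32.3 oz
tomato paste: 75 g × 11/6 ÷ 28.35 g/oz ≈ 4.9 oz
basmati rice: (3 tbsp + 1 tsp = 10/3 tbsp) × 11/6 ÷ 16 tbsp/cup × 190 g/cup ≈ 72.6 g
diced bacon: 2 lb × 11/6 × 16 oz/lb ≈ 58.7 oz
ketchup: (3 tbsp + 2 tsp = 11/3 tbsp) × 11/6 × 15 mL/tbsp ≈ 100.8 mL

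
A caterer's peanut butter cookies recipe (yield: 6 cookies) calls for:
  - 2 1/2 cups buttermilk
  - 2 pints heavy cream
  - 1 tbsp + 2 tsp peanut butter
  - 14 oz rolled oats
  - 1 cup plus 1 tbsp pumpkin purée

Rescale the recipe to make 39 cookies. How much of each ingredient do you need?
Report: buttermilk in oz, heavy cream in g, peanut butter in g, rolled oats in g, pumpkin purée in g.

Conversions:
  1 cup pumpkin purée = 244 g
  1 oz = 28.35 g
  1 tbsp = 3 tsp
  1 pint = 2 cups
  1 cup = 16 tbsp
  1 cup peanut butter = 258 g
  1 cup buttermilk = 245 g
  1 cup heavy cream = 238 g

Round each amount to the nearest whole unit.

buttermilk: 140 oz; heavy cream: 6188 g; peanut butter: 175 g; rolled oats: 2580 g; pumpkin purée: 1685 g

Scaling factor: 39/6 = 13/2 = 6.5.
buttermilk: 2.5 cup × 13/2 × 245 g/cup ÷ 28.35 g/oz ≈ 140 oz
heavy cream: 2 pint × 13/2 × 2 cup/pint × 238 g/cup = 6188 g
peanut butter: (1 tbsp + 2 tsp = 5/3 tbsp) × 13/2 ÷ 16 tbsp/cup × 258 g/cup ≈ 175 g
rolled oats: 14 oz × 13/2 × 28.35 g/oz ≈ 2580 g
pumpkin purée: (1 cup + 1 tbsp = 1.0625 cup) × 13/2 × 244 g/cup ≈ 1685 g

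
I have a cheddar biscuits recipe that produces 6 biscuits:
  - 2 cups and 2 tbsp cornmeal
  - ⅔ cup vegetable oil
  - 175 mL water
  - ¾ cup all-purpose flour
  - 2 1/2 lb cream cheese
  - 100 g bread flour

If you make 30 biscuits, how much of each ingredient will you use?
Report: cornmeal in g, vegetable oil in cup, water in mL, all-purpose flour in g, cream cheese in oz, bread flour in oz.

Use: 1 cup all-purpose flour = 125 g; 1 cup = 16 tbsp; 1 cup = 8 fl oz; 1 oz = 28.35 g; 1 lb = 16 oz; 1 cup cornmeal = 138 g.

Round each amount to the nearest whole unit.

Scaling factor: 30/6 = 5.
cornmeal: (2 cup + 2 tbsp = 2.125 cup) × 5 × 138 g/cup ≈ 1466 g
vegetable oil: 2/3 cup × 5 ≈ 3 cup
water: 175 mL × 5 = 875 mL
all-purpose flour: 0.75 cup × 5 × 125 g/cup ≈ 469 g
cream cheese: 2.5 lb × 5 × 16 oz/lb = 200 oz
bread flour: 100 g × 5 ÷ 28.35 g/oz ≈ 18 oz

cornmeal: 1466 g; vegetable oil: 3 cup; water: 875 mL; all-purpose flour: 469 g; cream cheese: 200 oz; bread flour: 18 oz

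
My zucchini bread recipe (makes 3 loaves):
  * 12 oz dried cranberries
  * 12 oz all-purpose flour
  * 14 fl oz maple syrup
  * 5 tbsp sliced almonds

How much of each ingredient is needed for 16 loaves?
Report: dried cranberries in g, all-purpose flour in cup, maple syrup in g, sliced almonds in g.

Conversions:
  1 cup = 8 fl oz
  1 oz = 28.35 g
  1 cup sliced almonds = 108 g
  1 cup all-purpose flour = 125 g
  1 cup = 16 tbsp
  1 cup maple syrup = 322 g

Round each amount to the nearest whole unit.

Scaling factor: 16/3.
dried cranberries: 12 oz × 16/3 × 28.35 g/oz ≈ 1814 g
all-purpose flour: 12 oz × 16/3 × 28.35 g/oz ÷ 125 g/cup ≈ 15 cup
maple syrup: 14 fl oz × 16/3 ÷ 8 fl oz/cup × 322 g/cup ≈ 3005 g
sliced almonds: 5 tbsp × 16/3 ÷ 16 tbsp/cup × 108 g/cup = 180 g

dried cranberries: 1814 g; all-purpose flour: 15 cup; maple syrup: 3005 g; sliced almonds: 180 g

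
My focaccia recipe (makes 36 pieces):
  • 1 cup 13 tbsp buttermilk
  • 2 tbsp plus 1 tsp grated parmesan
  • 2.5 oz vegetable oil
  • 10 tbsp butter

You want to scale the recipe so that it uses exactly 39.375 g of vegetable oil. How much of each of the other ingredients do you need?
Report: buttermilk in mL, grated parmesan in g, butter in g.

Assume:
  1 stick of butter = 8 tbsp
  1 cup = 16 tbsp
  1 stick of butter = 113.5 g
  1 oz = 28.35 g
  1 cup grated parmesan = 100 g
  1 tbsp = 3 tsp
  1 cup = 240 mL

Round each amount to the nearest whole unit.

The original recipe has 70.875 g of vegetable oil, so the scaling factor is 39.375 ÷ 70.875 = 5/9.
buttermilk: (1 cup + 13 tbsp = 1.8125 cup) × 5/9 × 240 mL/cup ≈ 242 mL
grated parmesan: (2 tbsp + 1 tsp = 7/3 tbsp) × 5/9 ÷ 16 tbsp/cup × 100 g/cup ≈ 8 g
butter: 10 tbsp × 5/9 ÷ 8 tbsp/stick × 113.5 g/stick ≈ 79 g

buttermilk: 242 mL; grated parmesan: 8 g; butter: 79 g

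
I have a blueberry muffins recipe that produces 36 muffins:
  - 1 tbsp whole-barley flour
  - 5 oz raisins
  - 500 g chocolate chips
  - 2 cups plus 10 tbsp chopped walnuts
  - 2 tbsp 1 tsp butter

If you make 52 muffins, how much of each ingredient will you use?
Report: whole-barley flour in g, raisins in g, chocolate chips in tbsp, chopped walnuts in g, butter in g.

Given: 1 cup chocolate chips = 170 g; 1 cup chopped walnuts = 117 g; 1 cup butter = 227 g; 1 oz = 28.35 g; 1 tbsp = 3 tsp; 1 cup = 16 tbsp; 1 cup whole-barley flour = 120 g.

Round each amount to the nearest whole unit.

whole-barley flour: 11 g; raisins: 205 g; chocolate chips: 68 tbsp; chopped walnuts: 444 g; butter: 48 g

Scaling factor: 52/36 = 13/9.
whole-barley flour: 1 tbsp × 13/9 ÷ 16 tbsp/cup × 120 g/cup ≈ 11 g
raisins: 5 oz × 13/9 × 28.35 g/oz ≈ 205 g
chocolate chips: 500 g × 13/9 ÷ 170 g/cup × 16 tbsp/cup ≈ 68 tbsp
chopped walnuts: (2 cup + 10 tbsp = 2.625 cup) × 13/9 × 117 g/cup ≈ 444 g
butter: (2 tbsp + 1 tsp = 7/3 tbsp) × 13/9 ÷ 16 tbsp/cup × 227 g/cup ≈ 48 g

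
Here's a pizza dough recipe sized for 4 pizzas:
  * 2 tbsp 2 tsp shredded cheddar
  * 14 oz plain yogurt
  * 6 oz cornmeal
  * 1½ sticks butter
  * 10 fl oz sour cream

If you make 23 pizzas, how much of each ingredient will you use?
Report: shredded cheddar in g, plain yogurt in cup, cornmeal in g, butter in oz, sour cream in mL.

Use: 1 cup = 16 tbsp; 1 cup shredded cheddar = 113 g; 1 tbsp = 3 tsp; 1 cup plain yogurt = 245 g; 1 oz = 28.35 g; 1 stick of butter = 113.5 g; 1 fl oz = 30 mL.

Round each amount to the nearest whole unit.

shredded cheddar: 108 g; plain yogurt: 9 cup; cornmeal: 978 g; butter: 35 oz; sour cream: 1725 mL

Scaling factor: 23/4 = 5.75.
shredded cheddar: (2 tbsp + 2 tsp = 8/3 tbsp) × 23/4 ÷ 16 tbsp/cup × 113 g/cup ≈ 108 g
plain yogurt: 14 oz × 23/4 × 28.35 g/oz ÷ 245 g/cup ≈ 9 cup
cornmeal: 6 oz × 23/4 × 28.35 g/oz ≈ 978 g
butter: 1.5 stick × 23/4 × 113.5 g/stick ÷ 28.35 g/oz ≈ 35 oz
sour cream: 10 fl oz × 23/4 × 30 mL/fl oz = 1725 mL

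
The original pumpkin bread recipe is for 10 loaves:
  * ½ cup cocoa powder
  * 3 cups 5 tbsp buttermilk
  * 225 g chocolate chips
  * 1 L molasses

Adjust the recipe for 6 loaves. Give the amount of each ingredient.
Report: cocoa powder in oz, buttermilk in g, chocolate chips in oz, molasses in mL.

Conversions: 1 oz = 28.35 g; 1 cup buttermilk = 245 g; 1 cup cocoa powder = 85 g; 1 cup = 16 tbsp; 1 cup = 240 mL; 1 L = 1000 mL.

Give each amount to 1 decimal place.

Scaling factor: 6/10 = 3/5 = 0.6.
cocoa powder: 0.5 cup × 3/5 × 85 g/cup ÷ 28.35 g/oz ≈ 0.9 oz
buttermilk: (3 cup + 5 tbsp = 3.3125 cup) × 3/5 × 245 g/cup ≈ 486.9 g
chocolate chips: 225 g × 3/5 ÷ 28.35 g/oz ≈ 4.8 oz
molasses: 1 L × 3/5 × 1000 mL/L = 600.0 mL

cocoa powder: 0.9 oz; buttermilk: 486.9 g; chocolate chips: 4.8 oz; molasses: 600.0 mL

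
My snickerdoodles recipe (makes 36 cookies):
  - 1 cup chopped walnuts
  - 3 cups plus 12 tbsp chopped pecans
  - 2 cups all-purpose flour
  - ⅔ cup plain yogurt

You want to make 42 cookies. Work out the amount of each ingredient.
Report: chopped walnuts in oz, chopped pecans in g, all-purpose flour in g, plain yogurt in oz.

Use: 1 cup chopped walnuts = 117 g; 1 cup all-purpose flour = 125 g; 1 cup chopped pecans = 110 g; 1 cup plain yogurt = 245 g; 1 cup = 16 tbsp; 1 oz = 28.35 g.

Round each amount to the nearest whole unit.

Scaling factor: 42/36 = 7/6.
chopped walnuts: 1 cup × 7/6 × 117 g/cup ÷ 28.35 g/oz ≈ 5 oz
chopped pecans: (3 cup + 12 tbsp = 3.75 cup) × 7/6 × 110 g/cup ≈ 481 g
all-purpose flour: 2 cup × 7/6 × 125 g/cup ≈ 292 g
plain yogurt: 2/3 cup × 7/6 × 245 g/cup ÷ 28.35 g/oz ≈ 7 oz

chopped walnuts: 5 oz; chopped pecans: 481 g; all-purpose flour: 292 g; plain yogurt: 7 oz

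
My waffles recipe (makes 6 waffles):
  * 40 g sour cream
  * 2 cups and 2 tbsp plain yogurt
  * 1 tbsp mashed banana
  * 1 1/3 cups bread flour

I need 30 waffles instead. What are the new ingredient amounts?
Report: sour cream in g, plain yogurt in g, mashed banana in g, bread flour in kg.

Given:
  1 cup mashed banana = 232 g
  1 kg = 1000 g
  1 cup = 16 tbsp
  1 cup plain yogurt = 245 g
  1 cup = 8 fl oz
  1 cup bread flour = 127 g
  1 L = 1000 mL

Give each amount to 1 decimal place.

sour cream: 200.0 g; plain yogurt: 2603.1 g; mashed banana: 72.5 g; bread flour: 0.8 kg

Scaling factor: 30/6 = 5.
sour cream: 40 g × 5 = 200.0 g
plain yogurt: (2 cup + 2 tbsp = 2.125 cup) × 5 × 245 g/cup ≈ 2603.1 g
mashed banana: 1 tbsp × 5 ÷ 16 tbsp/cup × 232 g/cup = 72.5 g
bread flour: 4/3 cup × 5 × 127 g/cup ÷ 1000 g/kg ≈ 0.8 kg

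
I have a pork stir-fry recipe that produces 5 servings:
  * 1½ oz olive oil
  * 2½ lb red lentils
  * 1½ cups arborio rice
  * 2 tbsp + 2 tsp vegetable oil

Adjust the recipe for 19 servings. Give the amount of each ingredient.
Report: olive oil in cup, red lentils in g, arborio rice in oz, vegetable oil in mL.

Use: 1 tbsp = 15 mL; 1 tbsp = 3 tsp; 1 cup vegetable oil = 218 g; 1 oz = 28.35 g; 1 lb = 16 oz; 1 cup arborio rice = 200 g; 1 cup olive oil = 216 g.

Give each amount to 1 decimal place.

olive oil: 0.7 cup; red lentils: 4309.2 g; arborio rice: 40.2 oz; vegetable oil: 152.0 mL

Scaling factor: 19/5 = 3.8.
olive oil: 1.5 oz × 19/5 × 28.35 g/oz ÷ 216 g/cup ≈ 0.7 cup
red lentils: 2.5 lb × 19/5 × 16 oz/lb × 28.35 g/oz = 4309.2 g
arborio rice: 1.5 cup × 19/5 × 200 g/cup ÷ 28.35 g/oz ≈ 40.2 oz
vegetable oil: (2 tbsp + 2 tsp = 8/3 tbsp) × 19/5 × 15 mL/tbsp = 152.0 mL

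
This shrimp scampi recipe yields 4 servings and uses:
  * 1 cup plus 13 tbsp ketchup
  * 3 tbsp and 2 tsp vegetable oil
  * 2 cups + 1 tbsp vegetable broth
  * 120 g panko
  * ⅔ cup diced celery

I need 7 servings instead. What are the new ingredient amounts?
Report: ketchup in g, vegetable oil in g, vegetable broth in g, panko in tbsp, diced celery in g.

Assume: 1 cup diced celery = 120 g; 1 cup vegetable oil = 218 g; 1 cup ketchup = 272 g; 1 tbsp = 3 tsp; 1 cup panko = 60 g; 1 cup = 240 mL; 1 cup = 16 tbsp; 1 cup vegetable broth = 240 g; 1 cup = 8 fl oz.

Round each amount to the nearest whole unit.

ketchup: 863 g; vegetable oil: 87 g; vegetable broth: 866 g; panko: 56 tbsp; diced celery: 140 g

Scaling factor: 7/4 = 1.75.
ketchup: (1 cup + 13 tbsp = 1.8125 cup) × 7/4 × 272 g/cup ≈ 863 g
vegetable oil: (3 tbsp + 2 tsp = 11/3 tbsp) × 7/4 ÷ 16 tbsp/cup × 218 g/cup ≈ 87 g
vegetable broth: (2 cup + 1 tbsp = 2.0625 cup) × 7/4 × 240 g/cup ≈ 866 g
panko: 120 g × 7/4 ÷ 60 g/cup × 16 tbsp/cup = 56 tbsp
diced celery: 2/3 cup × 7/4 × 120 g/cup = 140 g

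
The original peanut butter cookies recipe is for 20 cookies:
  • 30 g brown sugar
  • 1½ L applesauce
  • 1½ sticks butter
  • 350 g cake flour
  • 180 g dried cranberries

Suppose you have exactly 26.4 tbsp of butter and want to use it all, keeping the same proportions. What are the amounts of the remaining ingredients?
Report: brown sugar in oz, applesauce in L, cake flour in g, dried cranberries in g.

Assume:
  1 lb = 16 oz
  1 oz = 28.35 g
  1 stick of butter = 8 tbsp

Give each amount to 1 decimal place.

brown sugar: 2.3 oz; applesauce: 3.3 L; cake flour: 770.0 g; dried cranberries: 396.0 g

The original recipe has 12 tbsp of butter, so the scaling factor is 26.4 ÷ 12 = 11/5 = 2.2.
brown sugar: 30 g × 11/5 ÷ 28.35 g/oz ≈ 2.3 oz
applesauce: 1.5 L × 11/5 = 3.3 L
cake flour: 350 g × 11/5 = 770.0 g
dried cranberries: 180 g × 11/5 = 396.0 g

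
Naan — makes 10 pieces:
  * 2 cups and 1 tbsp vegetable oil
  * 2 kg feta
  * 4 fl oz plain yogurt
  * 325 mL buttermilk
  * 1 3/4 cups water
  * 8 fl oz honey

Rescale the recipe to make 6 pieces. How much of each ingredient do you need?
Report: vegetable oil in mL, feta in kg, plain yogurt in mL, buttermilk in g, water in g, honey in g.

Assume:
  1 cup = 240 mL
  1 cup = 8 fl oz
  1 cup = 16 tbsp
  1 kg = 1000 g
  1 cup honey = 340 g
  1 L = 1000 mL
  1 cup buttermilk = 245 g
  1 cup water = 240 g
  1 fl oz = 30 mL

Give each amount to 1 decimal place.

vegetable oil: 297.0 mL; feta: 1.2 kg; plain yogurt: 72.0 mL; buttermilk: 199.1 g; water: 252.0 g; honey: 204.0 g

Scaling factor: 6/10 = 3/5 = 0.6.
vegetable oil: (2 cup + 1 tbsp = 2.0625 cup) × 3/5 × 240 mL/cup = 297.0 mL
feta: 2 kg × 3/5 = 1.2 kg
plain yogurt: 4 fl oz × 3/5 × 30 mL/fl oz = 72.0 mL
buttermilk: 325 mL × 3/5 ÷ 240 mL/cup × 245 g/cup ≈ 199.1 g
water: 1.75 cup × 3/5 × 240 g/cup = 252.0 g
honey: 8 fl oz × 3/5 ÷ 8 fl oz/cup × 340 g/cup = 204.0 g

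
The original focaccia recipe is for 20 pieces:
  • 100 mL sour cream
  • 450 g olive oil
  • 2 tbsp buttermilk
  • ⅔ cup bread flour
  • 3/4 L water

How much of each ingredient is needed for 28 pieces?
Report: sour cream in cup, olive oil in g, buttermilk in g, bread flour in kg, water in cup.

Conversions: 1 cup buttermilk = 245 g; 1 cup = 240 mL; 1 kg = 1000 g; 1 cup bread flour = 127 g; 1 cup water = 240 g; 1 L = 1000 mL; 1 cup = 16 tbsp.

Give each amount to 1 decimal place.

Scaling factor: 28/20 = 7/5 = 1.4.
sour cream: 100 mL × 7/5 ÷ 240 mL/cup ≈ 0.6 cup
olive oil: 450 g × 7/5 = 630.0 g
buttermilk: 2 tbsp × 7/5 ÷ 16 tbsp/cup × 245 g/cup ≈ 42.9 g
bread flour: 2/3 cup × 7/5 × 127 g/cup ÷ 1000 g/kg ≈ 0.1 kg
water: 0.75 L × 7/5 × 1000 mL/L ÷ 240 mL/cup ≈ 4.4 cup

sour cream: 0.6 cup; olive oil: 630.0 g; buttermilk: 42.9 g; bread flour: 0.1 kg; water: 4.4 cup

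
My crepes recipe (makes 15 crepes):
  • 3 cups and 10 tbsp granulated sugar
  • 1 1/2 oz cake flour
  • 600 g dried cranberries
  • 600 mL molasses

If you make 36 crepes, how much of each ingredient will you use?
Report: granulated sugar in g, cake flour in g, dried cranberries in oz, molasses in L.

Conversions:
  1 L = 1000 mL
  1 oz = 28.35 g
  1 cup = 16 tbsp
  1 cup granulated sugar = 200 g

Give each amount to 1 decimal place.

granulated sugar: 1740.0 g; cake flour: 102.1 g; dried cranberries: 50.8 oz; molasses: 1.4 L

Scaling factor: 36/15 = 12/5 = 2.4.
granulated sugar: (3 cup + 10 tbsp = 3.625 cup) × 12/5 × 200 g/cup = 1740.0 g
cake flour: 1.5 oz × 12/5 × 28.35 g/oz ≈ 102.1 g
dried cranberries: 600 g × 12/5 ÷ 28.35 g/oz ≈ 50.8 oz
molasses: 600 mL × 12/5 ÷ 1000 mL/L ≈ 1.4 L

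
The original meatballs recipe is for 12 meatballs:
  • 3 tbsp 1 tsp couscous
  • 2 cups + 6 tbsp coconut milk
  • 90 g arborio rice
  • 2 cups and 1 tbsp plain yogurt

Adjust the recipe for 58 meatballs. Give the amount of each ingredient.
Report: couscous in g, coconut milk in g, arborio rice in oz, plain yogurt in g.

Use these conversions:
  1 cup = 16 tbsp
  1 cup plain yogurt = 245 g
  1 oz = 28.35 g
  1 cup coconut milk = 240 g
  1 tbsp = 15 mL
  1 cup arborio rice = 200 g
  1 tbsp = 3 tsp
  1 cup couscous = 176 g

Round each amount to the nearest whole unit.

Scaling factor: 58/12 = 29/6.
couscous: (3 tbsp + 1 tsp = 10/3 tbsp) × 29/6 ÷ 16 tbsp/cup × 176 g/cup ≈ 177 g
coconut milk: (2 cup + 6 tbsp = 2.375 cup) × 29/6 × 240 g/cup = 2755 g
arborio rice: 90 g × 29/6 ÷ 28.35 g/oz ≈ 15 oz
plain yogurt: (2 cup + 1 tbsp = 2.0625 cup) × 29/6 × 245 g/cup ≈ 2442 g

couscous: 177 g; coconut milk: 2755 g; arborio rice: 15 oz; plain yogurt: 2442 g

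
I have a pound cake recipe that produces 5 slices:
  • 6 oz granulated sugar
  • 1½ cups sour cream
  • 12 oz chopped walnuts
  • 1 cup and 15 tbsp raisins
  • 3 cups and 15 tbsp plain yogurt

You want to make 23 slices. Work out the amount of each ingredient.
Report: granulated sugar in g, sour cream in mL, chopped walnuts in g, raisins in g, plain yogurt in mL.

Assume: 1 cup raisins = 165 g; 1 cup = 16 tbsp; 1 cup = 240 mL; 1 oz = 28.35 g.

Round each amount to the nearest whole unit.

granulated sugar: 782 g; sour cream: 1656 mL; chopped walnuts: 1565 g; raisins: 1471 g; plain yogurt: 4347 mL

Scaling factor: 23/5 = 4.6.
granulated sugar: 6 oz × 23/5 × 28.35 g/oz ≈ 782 g
sour cream: 1.5 cup × 23/5 × 240 mL/cup = 1656 mL
chopped walnuts: 12 oz × 23/5 × 28.35 g/oz ≈ 1565 g
raisins: (1 cup + 15 tbsp = 1.9375 cup) × 23/5 × 165 g/cup ≈ 1471 g
plain yogurt: (3 cup + 15 tbsp = 3.9375 cup) × 23/5 × 240 mL/cup = 4347 mL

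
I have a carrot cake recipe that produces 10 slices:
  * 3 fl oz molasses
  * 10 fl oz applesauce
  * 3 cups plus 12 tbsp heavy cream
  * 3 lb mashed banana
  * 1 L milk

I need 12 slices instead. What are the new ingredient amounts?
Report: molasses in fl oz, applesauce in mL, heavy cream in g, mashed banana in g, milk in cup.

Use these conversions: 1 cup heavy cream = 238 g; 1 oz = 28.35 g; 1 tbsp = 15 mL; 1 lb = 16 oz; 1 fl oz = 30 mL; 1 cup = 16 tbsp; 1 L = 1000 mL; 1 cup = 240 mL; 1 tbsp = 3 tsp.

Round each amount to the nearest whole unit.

molasses: 4 fl oz; applesauce: 360 mL; heavy cream: 1071 g; mashed banana: 1633 g; milk: 5 cup

Scaling factor: 12/10 = 6/5 = 1.2.
molasses: 3 fl oz × 6/5 ≈ 4 fl oz
applesauce: 10 fl oz × 6/5 × 30 mL/fl oz = 360 mL
heavy cream: (3 cup + 12 tbsp = 3.75 cup) × 6/5 × 238 g/cup = 1071 g
mashed banana: 3 lb × 6/5 × 16 oz/lb × 28.35 g/oz ≈ 1633 g
milk: 1 L × 6/5 × 1000 mL/L ÷ 240 mL/cup = 5 cup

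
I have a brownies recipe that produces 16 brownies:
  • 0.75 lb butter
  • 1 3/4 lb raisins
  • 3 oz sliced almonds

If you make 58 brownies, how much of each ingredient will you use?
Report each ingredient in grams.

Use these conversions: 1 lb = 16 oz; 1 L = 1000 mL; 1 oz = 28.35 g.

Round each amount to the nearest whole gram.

butter: 1233 g; raisins: 2878 g; sliced almonds: 308 g

Scaling factor: 58/16 = 29/8 = 3.625.
butter: 0.75 lb × 29/8 × 16 oz/lb × 28.35 g/oz ≈ 1233 g
raisins: 1.75 lb × 29/8 × 16 oz/lb × 28.35 g/oz ≈ 2878 g
sliced almonds: 3 oz × 29/8 × 28.35 g/oz ≈ 308 g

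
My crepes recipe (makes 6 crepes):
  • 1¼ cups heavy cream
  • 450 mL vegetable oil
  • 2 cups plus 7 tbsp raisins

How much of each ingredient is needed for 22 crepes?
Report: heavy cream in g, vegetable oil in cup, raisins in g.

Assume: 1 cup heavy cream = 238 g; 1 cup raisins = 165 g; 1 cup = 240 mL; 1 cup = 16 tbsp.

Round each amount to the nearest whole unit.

heavy cream: 1091 g; vegetable oil: 7 cup; raisins: 1475 g

Scaling factor: 22/6 = 11/3.
heavy cream: 1.25 cup × 11/3 × 238 g/cup ≈ 1091 g
vegetable oil: 450 mL × 11/3 ÷ 240 mL/cup ≈ 7 cup
raisins: (2 cup + 7 tbsp = 2.4375 cup) × 11/3 × 165 g/cup ≈ 1475 g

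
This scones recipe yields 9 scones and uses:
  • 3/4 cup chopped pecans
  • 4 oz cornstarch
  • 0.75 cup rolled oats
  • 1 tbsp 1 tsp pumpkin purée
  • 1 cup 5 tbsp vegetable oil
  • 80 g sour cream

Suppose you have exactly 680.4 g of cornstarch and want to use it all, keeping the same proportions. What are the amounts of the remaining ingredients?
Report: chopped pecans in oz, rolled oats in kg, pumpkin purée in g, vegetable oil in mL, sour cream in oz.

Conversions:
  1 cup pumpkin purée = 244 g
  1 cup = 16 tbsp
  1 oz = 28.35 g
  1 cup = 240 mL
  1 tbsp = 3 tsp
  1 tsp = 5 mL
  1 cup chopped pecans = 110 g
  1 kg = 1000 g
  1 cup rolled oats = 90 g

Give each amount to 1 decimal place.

The original recipe has 113.4 g of cornstarch, so the scaling factor is 680.4 ÷ 113.4 = 6.
chopped pecans: 0.75 cup × 6 × 110 g/cup ÷ 28.35 g/oz ≈ 17.5 oz
rolled oats: 0.75 cup × 6 × 90 g/cup ÷ 1000 g/kg ≈ 0.4 kg
pumpkin purée: (1 tbsp + 1 tsp = 4/3 tbsp) × 6 ÷ 16 tbsp/cup × 244 g/cup = 122.0 g
vegetable oil: (1 cup + 5 tbsp = 1.3125 cup) × 6 × 240 mL/cup = 1890.0 mL
sour cream: 80 g × 6 ÷ 28.35 g/oz ≈ 16.9 oz

chopped pecans: 17.5 oz; rolled oats: 0.4 kg; pumpkin purée: 122.0 g; vegetable oil: 1890.0 mL; sour cream: 16.9 oz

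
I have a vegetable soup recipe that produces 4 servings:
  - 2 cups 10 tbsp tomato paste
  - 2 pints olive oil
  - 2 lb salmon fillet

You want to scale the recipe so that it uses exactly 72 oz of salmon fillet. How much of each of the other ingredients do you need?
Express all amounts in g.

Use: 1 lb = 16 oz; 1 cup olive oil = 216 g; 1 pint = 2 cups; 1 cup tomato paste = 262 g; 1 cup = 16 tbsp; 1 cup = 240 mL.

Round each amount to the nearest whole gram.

The original recipe has 32 oz of salmon fillet, so the scaling factor is 72 ÷ 32 = 9/4 = 2.25.
tomato paste: (2 cup + 10 tbsp = 2.625 cup) × 9/4 × 262 g/cup ≈ 1547 g
olive oil: 2 pint × 9/4 × 2 cup/pint × 216 g/cup = 1944 g

tomato paste: 1547 g; olive oil: 1944 g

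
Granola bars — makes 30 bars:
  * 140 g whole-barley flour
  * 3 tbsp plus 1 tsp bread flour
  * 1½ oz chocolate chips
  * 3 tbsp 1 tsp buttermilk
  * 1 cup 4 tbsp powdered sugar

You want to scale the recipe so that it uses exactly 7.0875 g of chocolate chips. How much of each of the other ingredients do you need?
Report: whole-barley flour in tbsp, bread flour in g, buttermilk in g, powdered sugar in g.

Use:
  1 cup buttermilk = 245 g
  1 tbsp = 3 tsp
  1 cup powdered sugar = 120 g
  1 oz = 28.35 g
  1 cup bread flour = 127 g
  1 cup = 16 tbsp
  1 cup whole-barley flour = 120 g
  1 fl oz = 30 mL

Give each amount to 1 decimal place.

The original recipe has 42.525 g of chocolate chips, so the scaling factor is 7.0875 ÷ 42.525 = 1/6.
whole-barley flour: 140 g × 1/6 ÷ 120 g/cup × 16 tbsp/cup ≈ 3.1 tbsp
bread flour: (3 tbsp + 1 tsp = 10/3 tbsp) × 1/6 ÷ 16 tbsp/cup × 127 g/cup ≈ 4.4 g
buttermilk: (3 tbsp + 1 tsp = 10/3 tbsp) × 1/6 ÷ 16 tbsp/cup × 245 g/cup ≈ 8.5 g
powdered sugar: (1 cup + 4 tbsp = 1.25 cup) × 1/6 × 120 g/cup = 25.0 g

whole-barley flour: 3.1 tbsp; bread flour: 4.4 g; buttermilk: 8.5 g; powdered sugar: 25.0 g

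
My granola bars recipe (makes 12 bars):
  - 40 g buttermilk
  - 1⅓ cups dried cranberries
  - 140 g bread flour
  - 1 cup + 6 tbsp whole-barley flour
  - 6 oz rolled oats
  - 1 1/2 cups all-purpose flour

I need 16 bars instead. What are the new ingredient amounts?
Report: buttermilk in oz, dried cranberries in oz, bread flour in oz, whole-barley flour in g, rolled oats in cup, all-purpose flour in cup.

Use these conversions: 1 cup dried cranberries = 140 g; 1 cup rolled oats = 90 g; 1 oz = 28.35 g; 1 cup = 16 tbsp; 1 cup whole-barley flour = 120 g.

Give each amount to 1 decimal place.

Scaling factor: 16/12 = 4/3.
buttermilk: 40 g × 4/3 ÷ 28.35 g/oz ≈ 1.9 oz
dried cranberries: 4/3 cup × 4/3 × 140 g/cup ÷ 28.35 g/oz ≈ 8.8 oz
bread flour: 140 g × 4/3 ÷ 28.35 g/oz ≈ 6.6 oz
whole-barley flour: (1 cup + 6 tbsp = 1.375 cup) × 4/3 × 120 g/cup = 220.0 g
rolled oats: 6 oz × 4/3 × 28.35 g/oz ÷ 90 g/cup ≈ 2.5 cup
all-purpose flour: 1.5 cup × 4/3 = 2.0 cup

buttermilk: 1.9 oz; dried cranberries: 8.8 oz; bread flour: 6.6 oz; whole-barley flour: 220.0 g; rolled oats: 2.5 cup; all-purpose flour: 2.0 cup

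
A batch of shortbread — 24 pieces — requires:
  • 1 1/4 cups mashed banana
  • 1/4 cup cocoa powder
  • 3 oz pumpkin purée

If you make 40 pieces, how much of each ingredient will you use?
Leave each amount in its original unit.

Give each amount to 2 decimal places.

Scaling factor: 40/24 = 5/3.
mashed banana: 1.25 cup × 5/3 ≈ 2.08 cup
cocoa powder: 0.25 cup × 5/3 ≈ 0.42 cup
pumpkin purée: 3 oz × 5/3 = 5.00 oz

mashed banana: 2.08 cup; cocoa powder: 0.42 cup; pumpkin purée: 5.00 oz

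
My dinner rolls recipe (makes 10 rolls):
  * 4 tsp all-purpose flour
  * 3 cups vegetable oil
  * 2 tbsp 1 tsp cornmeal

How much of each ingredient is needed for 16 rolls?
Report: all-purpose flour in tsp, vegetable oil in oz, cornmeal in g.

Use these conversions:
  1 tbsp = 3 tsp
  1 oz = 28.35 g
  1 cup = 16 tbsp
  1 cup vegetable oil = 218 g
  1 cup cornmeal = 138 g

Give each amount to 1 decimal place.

Scaling factor: 16/10 = 8/5 = 1.6.
all-purpose flour: 4 tsp × 8/5 = 6.4 tsp
vegetable oil: 3 cup × 8/5 × 218 g/cup ÷ 28.35 g/oz ≈ 36.9 oz
cornmeal: (2 tbsp + 1 tsp = 7/3 tbsp) × 8/5 ÷ 16 tbsp/cup × 138 g/cup = 32.2 g

all-purpose flour: 6.4 tsp; vegetable oil: 36.9 oz; cornmeal: 32.2 g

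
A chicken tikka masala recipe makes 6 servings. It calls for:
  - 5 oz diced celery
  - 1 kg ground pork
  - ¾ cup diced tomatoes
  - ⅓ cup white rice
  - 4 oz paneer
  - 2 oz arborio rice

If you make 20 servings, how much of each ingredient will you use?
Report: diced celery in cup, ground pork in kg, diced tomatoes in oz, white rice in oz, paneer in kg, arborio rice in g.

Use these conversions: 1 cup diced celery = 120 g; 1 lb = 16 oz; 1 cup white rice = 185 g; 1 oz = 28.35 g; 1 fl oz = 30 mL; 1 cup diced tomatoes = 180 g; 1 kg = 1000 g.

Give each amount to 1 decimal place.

Scaling factor: 20/6 = 10/3.
diced celery: 5 oz × 10/3 × 28.35 g/oz ÷ 120 g/cup ≈ 3.9 cup
ground pork: 1 kg × 10/3 ≈ 3.3 kg
diced tomatoes: 0.75 cup × 10/3 × 180 g/cup ÷ 28.35 g/oz ≈ 15.9 oz
white rice: 1/3 cup × 10/3 × 185 g/cup ÷ 28.35 g/oz ≈ 7.3 oz
paneer: 4 oz × 10/3 × 28.35 g/oz ÷ 1000 g/kg ≈ 0.4 kg
arborio rice: 2 oz × 10/3 × 28.35 g/oz = 189.0 g

diced celery: 3.9 cup; ground pork: 3.3 kg; diced tomatoes: 15.9 oz; white rice: 7.3 oz; paneer: 0.4 kg; arborio rice: 189.0 g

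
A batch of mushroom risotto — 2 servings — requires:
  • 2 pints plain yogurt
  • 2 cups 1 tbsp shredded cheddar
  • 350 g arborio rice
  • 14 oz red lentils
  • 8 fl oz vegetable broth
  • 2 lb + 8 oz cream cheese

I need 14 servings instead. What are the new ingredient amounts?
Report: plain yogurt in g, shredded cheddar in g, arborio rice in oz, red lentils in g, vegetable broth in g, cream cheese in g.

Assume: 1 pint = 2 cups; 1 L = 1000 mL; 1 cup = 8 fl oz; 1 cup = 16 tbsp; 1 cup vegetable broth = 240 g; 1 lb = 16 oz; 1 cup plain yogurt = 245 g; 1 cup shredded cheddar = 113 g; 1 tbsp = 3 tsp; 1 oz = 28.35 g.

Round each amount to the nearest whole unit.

Scaling factor: 14/2 = 7.
plain yogurt: 2 pint × 7 × 2 cup/pint × 245 g/cup = 6860 g
shredded cheddar: (2 cup + 1 tbsp = 2.0625 cup) × 7 × 113 g/cup ≈ 1631 g
arborio rice: 350 g × 7 ÷ 28.35 g/oz ≈ 86 oz
red lentils: 14 oz × 7 × 28.35 g/oz ≈ 2778 g
vegetable broth: 8 fl oz × 7 ÷ 8 fl oz/cup × 240 g/cup = 1680 g
cream cheese: (2 lb + 8 oz = 2.5 lb) × 7 × 16 oz/lb × 28.35 g/oz = 7938 g

plain yogurt: 6860 g; shredded cheddar: 1631 g; arborio rice: 86 oz; red lentils: 2778 g; vegetable broth: 1680 g; cream cheese: 7938 g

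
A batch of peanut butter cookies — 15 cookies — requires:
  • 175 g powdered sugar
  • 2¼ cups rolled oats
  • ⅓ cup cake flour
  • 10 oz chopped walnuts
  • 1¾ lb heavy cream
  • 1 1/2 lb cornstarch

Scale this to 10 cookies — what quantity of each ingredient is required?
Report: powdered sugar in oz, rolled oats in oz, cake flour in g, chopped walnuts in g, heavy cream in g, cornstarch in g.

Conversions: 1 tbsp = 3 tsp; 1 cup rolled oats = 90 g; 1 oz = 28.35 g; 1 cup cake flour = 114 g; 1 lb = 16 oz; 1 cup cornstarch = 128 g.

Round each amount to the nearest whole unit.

powdered sugar: 4 oz; rolled oats: 5 oz; cake flour: 25 g; chopped walnuts: 189 g; heavy cream: 529 g; cornstarch: 454 g

Scaling factor: 10/15 = 2/3.
powdered sugar: 175 g × 2/3 ÷ 28.35 g/oz ≈ 4 oz
rolled oats: 2.25 cup × 2/3 × 90 g/cup ÷ 28.35 g/oz ≈ 5 oz
cake flour: 1/3 cup × 2/3 × 114 g/cup ≈ 25 g
chopped walnuts: 10 oz × 2/3 × 28.35 g/oz = 189 g
heavy cream: 1.75 lb × 2/3 × 16 oz/lb × 28.35 g/oz ≈ 529 g
cornstarch: 1.5 lb × 2/3 × 16 oz/lb × 28.35 g/oz ≈ 454 g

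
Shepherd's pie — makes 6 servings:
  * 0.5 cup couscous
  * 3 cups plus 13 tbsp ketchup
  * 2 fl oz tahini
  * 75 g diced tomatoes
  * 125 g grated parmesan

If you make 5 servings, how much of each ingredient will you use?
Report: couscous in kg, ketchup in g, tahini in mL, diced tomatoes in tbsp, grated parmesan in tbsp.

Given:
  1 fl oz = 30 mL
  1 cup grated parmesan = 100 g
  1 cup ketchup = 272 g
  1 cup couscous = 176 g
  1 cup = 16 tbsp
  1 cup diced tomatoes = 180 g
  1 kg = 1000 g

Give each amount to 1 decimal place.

Scaling factor: 5/6.
couscous: 0.5 cup × 5/6 × 176 g/cup ÷ 1000 g/kg ≈ 0.1 kg
ketchup: (3 cup + 13 tbsp = 3.8125 cup) × 5/6 × 272 g/cup ≈ 864.2 g
tahini: 2 fl oz × 5/6 × 30 mL/fl oz = 50.0 mL
diced tomatoes: 75 g × 5/6 ÷ 180 g/cup × 16 tbsp/cup ≈ 5.6 tbsp
grated parmesan: 125 g × 5/6 ÷ 100 g/cup × 16 tbsp/cup ≈ 16.7 tbsp

couscous: 0.1 kg; ketchup: 864.2 g; tahini: 50.0 mL; diced tomatoes: 5.6 tbsp; grated parmesan: 16.7 tbsp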